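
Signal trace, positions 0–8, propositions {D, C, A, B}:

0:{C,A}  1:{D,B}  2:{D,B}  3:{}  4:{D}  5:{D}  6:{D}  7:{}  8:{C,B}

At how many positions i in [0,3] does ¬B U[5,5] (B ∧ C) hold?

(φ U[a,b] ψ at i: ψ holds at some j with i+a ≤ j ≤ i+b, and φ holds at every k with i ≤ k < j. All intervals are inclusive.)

1

Evaluate at each i in [0,3]:
  i=0: ✗ (no rhs in [5,5])
  i=1: ✗ (no rhs in [6,6])
  i=2: ✗ (no rhs in [7,7])
  i=3: ✓ (rhs at j=8; lhs holds on [3,7])
Positions where it holds: {3} → 1.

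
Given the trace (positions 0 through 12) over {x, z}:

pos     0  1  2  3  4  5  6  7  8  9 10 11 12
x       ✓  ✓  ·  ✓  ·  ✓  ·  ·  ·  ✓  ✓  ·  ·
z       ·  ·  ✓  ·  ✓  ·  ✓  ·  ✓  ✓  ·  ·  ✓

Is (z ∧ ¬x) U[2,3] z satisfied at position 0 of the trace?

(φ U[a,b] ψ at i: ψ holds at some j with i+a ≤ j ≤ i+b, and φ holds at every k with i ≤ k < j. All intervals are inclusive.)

Need some j in [2,3] with z, and (z ∧ ¬x) at every k in [0,j-1].
  j=2: z holds, but (z ∧ ¬x) fails at k=0 → not this j.
  j=3: z false.
No j in the window works → until fails.

Does not hold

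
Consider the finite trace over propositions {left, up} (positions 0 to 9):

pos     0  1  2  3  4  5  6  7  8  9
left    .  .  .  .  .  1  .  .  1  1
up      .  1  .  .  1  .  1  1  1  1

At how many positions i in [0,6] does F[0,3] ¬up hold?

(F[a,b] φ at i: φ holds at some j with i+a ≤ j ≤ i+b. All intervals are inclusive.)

Evaluate at each i in [0,6]:
  i=0: ✓ (witness j=0)
  i=1: ✓ (witness j=2)
  i=2: ✓ (witness j=2)
  i=3: ✓ (witness j=3)
  i=4: ✓ (witness j=5)
  i=5: ✓ (witness j=5)
  i=6: ✗ (none in [6,9])
Positions where it holds: {0, 1, 2, 3, 4, 5} → 6.

6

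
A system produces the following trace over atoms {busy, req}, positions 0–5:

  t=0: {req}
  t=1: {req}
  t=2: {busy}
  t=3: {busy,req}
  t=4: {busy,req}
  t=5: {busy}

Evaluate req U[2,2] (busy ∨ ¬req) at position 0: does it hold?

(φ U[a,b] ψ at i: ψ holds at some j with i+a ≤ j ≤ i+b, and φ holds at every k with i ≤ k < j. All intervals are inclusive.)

Need some j in [2,2] with (busy ∨ ¬req), and req at every k in [0,j-1].
  j=2: (busy ∨ ¬req) holds; req holds at every k in [0,1] → satisfied.

True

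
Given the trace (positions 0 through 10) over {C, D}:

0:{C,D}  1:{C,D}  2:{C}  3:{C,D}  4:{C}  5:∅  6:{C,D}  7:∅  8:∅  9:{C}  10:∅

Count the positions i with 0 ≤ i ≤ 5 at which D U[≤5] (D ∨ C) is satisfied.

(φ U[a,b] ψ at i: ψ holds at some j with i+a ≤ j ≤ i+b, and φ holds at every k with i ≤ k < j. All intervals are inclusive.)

5

Evaluate at each i in [0,5]:
  i=0: ✓ (rhs at j=0)
  i=1: ✓ (rhs at j=1)
  i=2: ✓ (rhs at j=2)
  i=3: ✓ (rhs at j=3)
  i=4: ✓ (rhs at j=4)
  i=5: ✗ (lhs fails at k=5 before rhs at j=6)
Positions where it holds: {0, 1, 2, 3, 4} → 5.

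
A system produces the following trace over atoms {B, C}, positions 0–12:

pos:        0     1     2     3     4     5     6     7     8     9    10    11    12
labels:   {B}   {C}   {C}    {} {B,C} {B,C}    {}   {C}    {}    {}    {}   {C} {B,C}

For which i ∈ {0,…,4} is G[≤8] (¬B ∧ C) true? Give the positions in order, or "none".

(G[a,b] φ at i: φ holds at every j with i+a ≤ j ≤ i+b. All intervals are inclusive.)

none

Evaluate at each i in [0,4]:
  i=0: ✗ (fails at j=0)
  i=1: ✗ (fails at j=3)
  i=2: ✗ (fails at j=3)
  i=3: ✗ (fails at j=3)
  i=4: ✗ (fails at j=4)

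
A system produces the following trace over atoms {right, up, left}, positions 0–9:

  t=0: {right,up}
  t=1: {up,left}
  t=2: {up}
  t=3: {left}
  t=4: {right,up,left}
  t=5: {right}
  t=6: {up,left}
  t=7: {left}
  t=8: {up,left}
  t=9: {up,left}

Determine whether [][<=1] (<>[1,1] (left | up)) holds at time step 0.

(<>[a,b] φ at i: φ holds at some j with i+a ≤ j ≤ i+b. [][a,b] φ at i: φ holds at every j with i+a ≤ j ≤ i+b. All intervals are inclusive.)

Yes

Check <>[1,1] (left | up) at every j in [0,1]:
  j=0: holds (witness at 1)
  j=1: holds (witness at 2)
All positions satisfy it → formula holds.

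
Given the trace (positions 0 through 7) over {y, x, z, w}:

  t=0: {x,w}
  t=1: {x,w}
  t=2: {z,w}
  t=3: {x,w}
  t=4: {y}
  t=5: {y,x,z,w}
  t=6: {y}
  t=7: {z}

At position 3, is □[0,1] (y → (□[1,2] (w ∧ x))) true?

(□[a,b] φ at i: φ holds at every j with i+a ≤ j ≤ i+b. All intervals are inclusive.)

Check (y → (□[1,2] (w ∧ x))) at every j in [3,4]:
  j=3: antecedent false → ✓
  j=4: antecedent true; consequent fails at 6 → ✗
Fails at j=4 → formula fails.

No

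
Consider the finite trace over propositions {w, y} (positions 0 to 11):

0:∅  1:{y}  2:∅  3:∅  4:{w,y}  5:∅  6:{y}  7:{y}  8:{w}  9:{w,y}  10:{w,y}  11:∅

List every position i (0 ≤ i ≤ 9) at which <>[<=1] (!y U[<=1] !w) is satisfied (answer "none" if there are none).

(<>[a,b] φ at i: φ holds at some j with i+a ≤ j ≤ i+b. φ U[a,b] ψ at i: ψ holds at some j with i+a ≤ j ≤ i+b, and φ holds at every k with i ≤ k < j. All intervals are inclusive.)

Evaluate at each i in [0,9]:
  i=0: ✓ (witness j=0)
  i=1: ✓ (witness j=1)
  i=2: ✓ (witness j=2)
  i=3: ✓ (witness j=3)
  i=4: ✓ (witness j=5)
  i=5: ✓ (witness j=5)
  i=6: ✓ (witness j=6)
  i=7: ✓ (witness j=7)
  i=8: ✗ (none in [8,9])
  i=9: ✗ (none in [9,10])

0, 1, 2, 3, 4, 5, 6, 7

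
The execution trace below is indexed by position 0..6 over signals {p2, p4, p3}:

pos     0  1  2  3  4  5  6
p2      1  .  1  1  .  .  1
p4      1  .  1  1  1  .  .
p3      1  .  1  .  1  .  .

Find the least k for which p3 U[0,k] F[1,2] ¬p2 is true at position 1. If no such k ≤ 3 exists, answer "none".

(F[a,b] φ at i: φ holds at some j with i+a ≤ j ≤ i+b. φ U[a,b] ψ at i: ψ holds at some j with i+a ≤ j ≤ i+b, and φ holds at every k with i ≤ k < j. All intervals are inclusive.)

none

Need earliest j ≥ 1 with F[1,2] ¬p2, and p3 at every k in [1,j-1].
  j=1: rhs fails.
  j=2: rhs holds but lhs fails at k=1.
  j=3: rhs holds but lhs fails at k=1.
  j=4: rhs holds but lhs fails at k=1.
No witness within the range → none.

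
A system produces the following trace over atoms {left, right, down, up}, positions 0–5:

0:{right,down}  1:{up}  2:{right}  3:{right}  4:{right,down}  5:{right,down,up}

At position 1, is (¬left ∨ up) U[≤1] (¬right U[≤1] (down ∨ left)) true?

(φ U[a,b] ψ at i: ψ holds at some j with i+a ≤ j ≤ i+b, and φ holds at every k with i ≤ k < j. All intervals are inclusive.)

False

Need some j in [1,2] with (¬right U[≤1] (down ∨ left)), and (¬left ∨ up) at every k in [1,j-1].
  j=1: (¬right U[≤1] (down ∨ left)) — fails.
  j=2: (¬right U[≤1] (down ∨ left)) — fails.
No j in the window works → until fails.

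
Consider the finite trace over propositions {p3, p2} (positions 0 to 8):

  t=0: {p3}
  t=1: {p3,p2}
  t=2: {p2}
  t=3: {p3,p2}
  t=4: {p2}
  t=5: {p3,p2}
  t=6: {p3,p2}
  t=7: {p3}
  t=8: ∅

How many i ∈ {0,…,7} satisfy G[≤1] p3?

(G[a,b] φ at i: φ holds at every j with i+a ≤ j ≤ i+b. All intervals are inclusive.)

3

Evaluate at each i in [0,7]:
  i=0: ✓ (all of [0,1])
  i=1: ✗ (fails at j=2)
  i=2: ✗ (fails at j=2)
  i=3: ✗ (fails at j=4)
  i=4: ✗ (fails at j=4)
  i=5: ✓ (all of [5,6])
  i=6: ✓ (all of [6,7])
  i=7: ✗ (fails at j=8)
Positions where it holds: {0, 5, 6} → 3.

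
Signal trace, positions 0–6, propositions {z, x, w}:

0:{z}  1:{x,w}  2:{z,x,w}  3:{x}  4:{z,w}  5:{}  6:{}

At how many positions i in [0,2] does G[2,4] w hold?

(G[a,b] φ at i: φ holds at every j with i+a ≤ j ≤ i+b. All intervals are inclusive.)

0

Evaluate at each i in [0,2]:
  i=0: ✗ (fails at j=3)
  i=1: ✗ (fails at j=3)
  i=2: ✗ (fails at j=5)
Positions where it holds: {} → 0.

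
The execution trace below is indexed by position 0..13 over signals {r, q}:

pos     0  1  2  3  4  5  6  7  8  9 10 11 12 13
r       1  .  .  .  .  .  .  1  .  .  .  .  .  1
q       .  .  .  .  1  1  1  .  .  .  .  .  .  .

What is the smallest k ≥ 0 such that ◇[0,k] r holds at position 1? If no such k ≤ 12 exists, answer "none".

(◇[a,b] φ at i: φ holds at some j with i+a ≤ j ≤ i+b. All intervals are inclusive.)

6

Scan j = 1,2,… for r:
  j=1: fails
  j=2: fails
  j=3: fails
  j=4: fails
  j=5: fails
  j=6: fails
  j=7: holds
First hit at j=7, so smallest k = 7-1 = 6.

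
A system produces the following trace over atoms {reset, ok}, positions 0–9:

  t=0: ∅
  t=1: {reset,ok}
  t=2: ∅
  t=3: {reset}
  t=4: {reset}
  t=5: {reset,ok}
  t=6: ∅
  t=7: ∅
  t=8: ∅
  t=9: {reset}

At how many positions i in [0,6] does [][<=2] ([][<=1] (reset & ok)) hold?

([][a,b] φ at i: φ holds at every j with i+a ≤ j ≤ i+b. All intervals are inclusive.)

0

Evaluate at each i in [0,6]:
  i=0: ✗ (fails at j=0)
  i=1: ✗ (fails at j=1)
  i=2: ✗ (fails at j=2)
  i=3: ✗ (fails at j=3)
  i=4: ✗ (fails at j=4)
  i=5: ✗ (fails at j=5)
  i=6: ✗ (fails at j=6)
Positions where it holds: {} → 0.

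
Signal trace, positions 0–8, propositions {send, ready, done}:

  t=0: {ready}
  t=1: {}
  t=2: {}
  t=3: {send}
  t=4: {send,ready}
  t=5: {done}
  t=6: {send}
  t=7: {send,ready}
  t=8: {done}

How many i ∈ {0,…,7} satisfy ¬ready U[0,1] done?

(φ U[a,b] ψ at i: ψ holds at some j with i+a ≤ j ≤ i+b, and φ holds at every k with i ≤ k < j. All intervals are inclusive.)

Evaluate at each i in [0,7]:
  i=0: ✗ (no rhs in [0,1])
  i=1: ✗ (no rhs in [1,2])
  i=2: ✗ (no rhs in [2,3])
  i=3: ✗ (no rhs in [3,4])
  i=4: ✗ (lhs fails at k=4 before rhs at j=5)
  i=5: ✓ (rhs at j=5)
  i=6: ✗ (no rhs in [6,7])
  i=7: ✗ (lhs fails at k=7 before rhs at j=8)
Positions where it holds: {5} → 1.

1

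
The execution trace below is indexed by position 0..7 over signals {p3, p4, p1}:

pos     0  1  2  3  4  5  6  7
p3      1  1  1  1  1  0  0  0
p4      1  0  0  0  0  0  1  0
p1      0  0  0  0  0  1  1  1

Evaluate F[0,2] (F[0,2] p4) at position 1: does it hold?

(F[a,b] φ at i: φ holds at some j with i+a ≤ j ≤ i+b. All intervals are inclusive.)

False

Check F[0,2] p4 at each j in [1,3]:
  j=1: fails (none in [1,3])
  j=2: fails (none in [2,4])
  j=3: fails (none in [3,5])
No position in the window satisfies it → formula fails.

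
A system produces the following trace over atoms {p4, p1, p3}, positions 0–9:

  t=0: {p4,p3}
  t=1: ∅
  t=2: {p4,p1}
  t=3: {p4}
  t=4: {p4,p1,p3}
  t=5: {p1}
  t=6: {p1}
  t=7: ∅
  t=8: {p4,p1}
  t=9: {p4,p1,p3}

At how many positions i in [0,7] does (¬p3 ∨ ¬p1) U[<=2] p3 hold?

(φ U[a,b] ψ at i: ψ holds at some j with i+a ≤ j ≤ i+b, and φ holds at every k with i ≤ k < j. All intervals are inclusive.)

Evaluate at each i in [0,7]:
  i=0: ✓ (rhs at j=0)
  i=1: ✗ (no rhs in [1,3])
  i=2: ✓ (rhs at j=4; lhs holds on [2,3])
  i=3: ✓ (rhs at j=4; lhs holds on [3,3])
  i=4: ✓ (rhs at j=4)
  i=5: ✗ (no rhs in [5,7])
  i=6: ✗ (no rhs in [6,8])
  i=7: ✓ (rhs at j=9; lhs holds on [7,8])
Positions where it holds: {0, 2, 3, 4, 7} → 5.

5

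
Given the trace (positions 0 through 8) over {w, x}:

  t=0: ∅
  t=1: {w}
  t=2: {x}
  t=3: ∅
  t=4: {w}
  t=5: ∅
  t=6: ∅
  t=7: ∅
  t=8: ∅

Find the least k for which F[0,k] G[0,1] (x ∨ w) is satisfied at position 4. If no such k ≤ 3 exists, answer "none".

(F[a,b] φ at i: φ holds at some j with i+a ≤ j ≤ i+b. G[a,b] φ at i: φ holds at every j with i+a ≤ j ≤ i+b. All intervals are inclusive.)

Scan j = 4,5,… for G[0,1] (x ∨ w):
  j=4: fails
  j=5: fails
  j=6: fails
  j=7: fails
No j in [4,7] satisfies it → none.

none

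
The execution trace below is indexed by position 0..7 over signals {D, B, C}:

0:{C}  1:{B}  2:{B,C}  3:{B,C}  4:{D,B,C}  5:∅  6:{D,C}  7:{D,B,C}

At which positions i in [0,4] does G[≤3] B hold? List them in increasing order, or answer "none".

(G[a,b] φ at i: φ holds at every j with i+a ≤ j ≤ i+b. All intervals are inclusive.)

Evaluate at each i in [0,4]:
  i=0: ✗ (fails at j=0)
  i=1: ✓ (all of [1,4])
  i=2: ✗ (fails at j=5)
  i=3: ✗ (fails at j=5)
  i=4: ✗ (fails at j=5)

1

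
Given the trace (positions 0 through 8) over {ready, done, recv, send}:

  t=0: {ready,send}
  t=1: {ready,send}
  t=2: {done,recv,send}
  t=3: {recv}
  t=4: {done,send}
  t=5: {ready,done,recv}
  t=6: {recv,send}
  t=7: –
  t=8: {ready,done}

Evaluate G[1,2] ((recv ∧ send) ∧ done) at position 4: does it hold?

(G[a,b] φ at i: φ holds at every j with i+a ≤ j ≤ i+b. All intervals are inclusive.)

False

Check ((recv ∧ send) ∧ done) at every j in [5,6]:
  j=5: false
  j=6: false
Fails at j=5 → formula fails.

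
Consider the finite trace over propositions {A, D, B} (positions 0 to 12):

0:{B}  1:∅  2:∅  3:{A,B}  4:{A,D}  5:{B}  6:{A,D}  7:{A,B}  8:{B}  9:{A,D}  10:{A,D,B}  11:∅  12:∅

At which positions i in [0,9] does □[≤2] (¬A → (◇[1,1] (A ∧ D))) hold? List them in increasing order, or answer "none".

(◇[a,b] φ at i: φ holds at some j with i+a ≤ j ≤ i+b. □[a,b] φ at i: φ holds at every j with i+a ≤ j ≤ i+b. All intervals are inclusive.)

Evaluate at each i in [0,9]:
  i=0: ✗ (fails at j=0)
  i=1: ✗ (fails at j=1)
  i=2: ✗ (fails at j=2)
  i=3: ✓ (all of [3,5])
  i=4: ✓ (all of [4,6])
  i=5: ✓ (all of [5,7])
  i=6: ✓ (all of [6,8])
  i=7: ✓ (all of [7,9])
  i=8: ✓ (all of [8,10])
  i=9: ✗ (fails at j=11)

3, 4, 5, 6, 7, 8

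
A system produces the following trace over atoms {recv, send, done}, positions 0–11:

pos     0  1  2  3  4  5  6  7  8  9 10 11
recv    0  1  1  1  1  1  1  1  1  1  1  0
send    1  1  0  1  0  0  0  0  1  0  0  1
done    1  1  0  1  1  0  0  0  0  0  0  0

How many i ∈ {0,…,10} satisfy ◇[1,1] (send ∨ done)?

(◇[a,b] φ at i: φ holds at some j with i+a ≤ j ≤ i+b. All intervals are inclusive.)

5

Evaluate at each i in [0,10]:
  i=0: ✓ (witness j=1)
  i=1: ✗ (none in [2,2])
  i=2: ✓ (witness j=3)
  i=3: ✓ (witness j=4)
  i=4: ✗ (none in [5,5])
  i=5: ✗ (none in [6,6])
  i=6: ✗ (none in [7,7])
  i=7: ✓ (witness j=8)
  i=8: ✗ (none in [9,9])
  i=9: ✗ (none in [10,10])
  i=10: ✓ (witness j=11)
Positions where it holds: {0, 2, 3, 7, 10} → 5.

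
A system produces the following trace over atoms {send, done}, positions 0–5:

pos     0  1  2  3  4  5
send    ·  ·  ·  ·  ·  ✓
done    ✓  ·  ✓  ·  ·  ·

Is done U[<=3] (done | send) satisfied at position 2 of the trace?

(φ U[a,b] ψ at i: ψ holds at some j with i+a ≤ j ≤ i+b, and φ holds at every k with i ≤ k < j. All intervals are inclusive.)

True

Need some j in [2,5] with (done | send), and done at every k in [2,j-1].
  j=2: (done | send) holds; no prefix to check → satisfied.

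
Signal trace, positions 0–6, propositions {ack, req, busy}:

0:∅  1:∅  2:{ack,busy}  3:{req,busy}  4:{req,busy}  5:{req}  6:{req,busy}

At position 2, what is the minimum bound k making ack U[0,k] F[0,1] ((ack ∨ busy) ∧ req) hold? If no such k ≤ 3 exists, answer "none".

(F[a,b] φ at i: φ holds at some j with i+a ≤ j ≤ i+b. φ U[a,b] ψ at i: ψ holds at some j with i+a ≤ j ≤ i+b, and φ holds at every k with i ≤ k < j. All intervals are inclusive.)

0

Need earliest j ≥ 2 with F[0,1] ((ack ∨ busy) ∧ req), and ack at every k in [2,j-1].
  j=2: rhs holds (empty prefix). k = 0.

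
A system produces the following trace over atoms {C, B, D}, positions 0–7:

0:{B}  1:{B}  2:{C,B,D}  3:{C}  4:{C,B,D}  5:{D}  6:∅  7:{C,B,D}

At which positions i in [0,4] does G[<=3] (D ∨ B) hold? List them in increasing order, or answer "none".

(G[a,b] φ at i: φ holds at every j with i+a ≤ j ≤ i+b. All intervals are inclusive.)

none

Evaluate at each i in [0,4]:
  i=0: ✗ (fails at j=3)
  i=1: ✗ (fails at j=3)
  i=2: ✗ (fails at j=3)
  i=3: ✗ (fails at j=3)
  i=4: ✗ (fails at j=6)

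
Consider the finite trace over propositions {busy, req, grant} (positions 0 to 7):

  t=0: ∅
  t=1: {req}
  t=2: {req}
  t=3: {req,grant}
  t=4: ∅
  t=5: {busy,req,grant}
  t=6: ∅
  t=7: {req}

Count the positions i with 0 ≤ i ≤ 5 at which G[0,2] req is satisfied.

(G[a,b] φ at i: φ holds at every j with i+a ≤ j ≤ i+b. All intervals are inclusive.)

1

Evaluate at each i in [0,5]:
  i=0: ✗ (fails at j=0)
  i=1: ✓ (all of [1,3])
  i=2: ✗ (fails at j=4)
  i=3: ✗ (fails at j=4)
  i=4: ✗ (fails at j=4)
  i=5: ✗ (fails at j=6)
Positions where it holds: {1} → 1.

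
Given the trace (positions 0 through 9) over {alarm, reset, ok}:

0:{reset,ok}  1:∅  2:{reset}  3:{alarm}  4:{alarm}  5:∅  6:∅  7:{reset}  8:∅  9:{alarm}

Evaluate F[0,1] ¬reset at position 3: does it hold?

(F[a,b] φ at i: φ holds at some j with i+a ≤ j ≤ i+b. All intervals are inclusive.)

Holds

Check ¬reset at each j in [3,4]:
  j=3: true
  j=4: true
Found at j=3 → formula holds.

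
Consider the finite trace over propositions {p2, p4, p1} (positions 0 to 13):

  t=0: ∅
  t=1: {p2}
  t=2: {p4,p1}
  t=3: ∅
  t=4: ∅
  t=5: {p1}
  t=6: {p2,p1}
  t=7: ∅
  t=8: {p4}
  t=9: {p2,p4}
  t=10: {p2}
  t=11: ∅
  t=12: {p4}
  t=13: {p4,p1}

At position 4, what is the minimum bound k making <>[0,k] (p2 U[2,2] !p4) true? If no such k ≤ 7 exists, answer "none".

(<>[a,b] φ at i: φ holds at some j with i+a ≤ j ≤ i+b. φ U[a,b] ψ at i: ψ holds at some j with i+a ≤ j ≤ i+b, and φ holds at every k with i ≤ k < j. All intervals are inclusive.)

5

Scan j = 4,5,… for (p2 U[2,2] !p4):
  j=4: fails
  j=5: fails
  j=6: fails
  j=7: fails
  j=8: fails
  j=9: holds
First hit at j=9, so smallest k = 9-4 = 5.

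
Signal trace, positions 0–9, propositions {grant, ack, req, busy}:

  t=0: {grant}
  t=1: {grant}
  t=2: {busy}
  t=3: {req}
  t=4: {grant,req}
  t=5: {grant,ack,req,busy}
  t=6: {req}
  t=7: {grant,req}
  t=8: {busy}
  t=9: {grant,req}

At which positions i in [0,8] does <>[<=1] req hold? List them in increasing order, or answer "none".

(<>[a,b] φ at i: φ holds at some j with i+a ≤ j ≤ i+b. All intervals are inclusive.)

2, 3, 4, 5, 6, 7, 8

Evaluate at each i in [0,8]:
  i=0: ✗ (none in [0,1])
  i=1: ✗ (none in [1,2])
  i=2: ✓ (witness j=3)
  i=3: ✓ (witness j=3)
  i=4: ✓ (witness j=4)
  i=5: ✓ (witness j=5)
  i=6: ✓ (witness j=6)
  i=7: ✓ (witness j=7)
  i=8: ✓ (witness j=9)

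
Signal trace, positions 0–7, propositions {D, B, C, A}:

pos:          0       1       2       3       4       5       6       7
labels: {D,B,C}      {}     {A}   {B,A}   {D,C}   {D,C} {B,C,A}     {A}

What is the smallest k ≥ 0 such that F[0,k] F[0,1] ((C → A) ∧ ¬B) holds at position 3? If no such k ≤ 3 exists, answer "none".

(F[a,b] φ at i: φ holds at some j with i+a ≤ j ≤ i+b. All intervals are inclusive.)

Scan j = 3,4,… for F[0,1] ((C → A) ∧ ¬B):
  j=3: fails
  j=4: fails
  j=5: fails
  j=6: holds
First hit at j=6, so smallest k = 6-3 = 3.

3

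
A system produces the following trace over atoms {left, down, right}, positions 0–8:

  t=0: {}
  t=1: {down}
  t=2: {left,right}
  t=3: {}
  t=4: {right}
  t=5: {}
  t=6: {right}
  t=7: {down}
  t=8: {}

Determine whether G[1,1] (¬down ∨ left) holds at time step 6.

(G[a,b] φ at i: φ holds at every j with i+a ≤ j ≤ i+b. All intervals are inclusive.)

Check (¬down ∨ left) at every j in [7,7]:
  j=7: false
Fails at j=7 → formula fails.

Does not hold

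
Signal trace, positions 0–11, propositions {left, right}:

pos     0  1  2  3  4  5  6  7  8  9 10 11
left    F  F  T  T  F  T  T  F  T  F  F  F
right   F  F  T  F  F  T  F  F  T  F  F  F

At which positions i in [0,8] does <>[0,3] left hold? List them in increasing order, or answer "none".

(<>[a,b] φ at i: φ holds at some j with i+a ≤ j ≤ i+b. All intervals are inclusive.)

Evaluate at each i in [0,8]:
  i=0: ✓ (witness j=2)
  i=1: ✓ (witness j=2)
  i=2: ✓ (witness j=2)
  i=3: ✓ (witness j=3)
  i=4: ✓ (witness j=5)
  i=5: ✓ (witness j=5)
  i=6: ✓ (witness j=6)
  i=7: ✓ (witness j=8)
  i=8: ✓ (witness j=8)

0, 1, 2, 3, 4, 5, 6, 7, 8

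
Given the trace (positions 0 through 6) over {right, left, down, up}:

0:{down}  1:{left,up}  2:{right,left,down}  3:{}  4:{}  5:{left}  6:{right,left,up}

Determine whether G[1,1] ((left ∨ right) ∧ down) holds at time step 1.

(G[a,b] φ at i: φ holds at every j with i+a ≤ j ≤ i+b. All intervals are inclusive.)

True

Check ((left ∨ right) ∧ down) at every j in [2,2]:
  j=2: true
All positions satisfy it → formula holds.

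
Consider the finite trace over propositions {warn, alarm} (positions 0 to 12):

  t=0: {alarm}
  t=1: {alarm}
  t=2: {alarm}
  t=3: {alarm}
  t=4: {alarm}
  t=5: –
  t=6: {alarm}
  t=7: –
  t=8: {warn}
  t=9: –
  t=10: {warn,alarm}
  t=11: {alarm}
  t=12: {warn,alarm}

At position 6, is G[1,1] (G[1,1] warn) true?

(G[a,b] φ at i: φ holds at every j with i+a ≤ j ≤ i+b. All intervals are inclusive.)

Holds

Check G[1,1] warn at every j in [7,7]:
  j=7: holds on [8,8]
All positions satisfy it → formula holds.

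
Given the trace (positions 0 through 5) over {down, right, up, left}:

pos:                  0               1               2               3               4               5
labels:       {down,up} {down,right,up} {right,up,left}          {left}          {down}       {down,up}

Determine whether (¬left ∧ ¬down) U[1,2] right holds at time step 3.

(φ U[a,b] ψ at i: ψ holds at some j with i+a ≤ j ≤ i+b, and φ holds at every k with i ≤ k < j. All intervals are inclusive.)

False

Need some j in [4,5] with right, and (¬left ∧ ¬down) at every k in [3,j-1].
  j=4: right false.
  j=5: right false.
No j in the window works → until fails.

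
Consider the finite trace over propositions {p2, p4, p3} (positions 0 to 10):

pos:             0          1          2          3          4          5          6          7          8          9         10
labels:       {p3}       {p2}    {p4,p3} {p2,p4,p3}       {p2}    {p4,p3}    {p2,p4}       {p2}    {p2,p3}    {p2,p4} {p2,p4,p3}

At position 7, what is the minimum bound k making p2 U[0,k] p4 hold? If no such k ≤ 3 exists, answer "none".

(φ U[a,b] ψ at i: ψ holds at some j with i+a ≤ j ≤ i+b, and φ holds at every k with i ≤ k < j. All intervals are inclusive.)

Need earliest j ≥ 7 with p4, and p2 at every k in [7,j-1].
  j=7: rhs fails.
  j=8: rhs fails.
  j=9: rhs holds; lhs holds on [7,8]. k = 2.

2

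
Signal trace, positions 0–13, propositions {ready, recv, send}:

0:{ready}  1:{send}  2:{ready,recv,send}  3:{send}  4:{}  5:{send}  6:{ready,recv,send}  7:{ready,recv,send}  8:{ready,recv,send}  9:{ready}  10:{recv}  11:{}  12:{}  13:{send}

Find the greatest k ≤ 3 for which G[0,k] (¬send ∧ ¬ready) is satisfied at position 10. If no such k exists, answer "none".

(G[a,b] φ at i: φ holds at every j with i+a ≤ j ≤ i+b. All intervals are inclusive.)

(¬send ∧ ¬ready) must hold from j=10 onward; find where it first fails.
  j=10: holds
  j=11: holds
  j=12: holds
  j=13: fails
Holds on [10,12], so largest k = 2.

2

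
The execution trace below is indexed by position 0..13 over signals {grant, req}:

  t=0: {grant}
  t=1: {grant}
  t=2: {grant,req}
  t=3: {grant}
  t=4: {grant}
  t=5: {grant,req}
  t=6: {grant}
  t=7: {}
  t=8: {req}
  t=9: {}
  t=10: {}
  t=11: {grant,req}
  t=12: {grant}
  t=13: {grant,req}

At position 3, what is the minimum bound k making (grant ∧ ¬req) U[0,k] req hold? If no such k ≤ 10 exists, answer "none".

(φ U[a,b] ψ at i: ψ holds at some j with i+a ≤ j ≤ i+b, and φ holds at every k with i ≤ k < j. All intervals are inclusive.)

Need earliest j ≥ 3 with req, and (grant ∧ ¬req) at every k in [3,j-1].
  j=3: rhs fails.
  j=4: rhs fails.
  j=5: rhs holds; lhs holds on [3,4]. k = 2.

2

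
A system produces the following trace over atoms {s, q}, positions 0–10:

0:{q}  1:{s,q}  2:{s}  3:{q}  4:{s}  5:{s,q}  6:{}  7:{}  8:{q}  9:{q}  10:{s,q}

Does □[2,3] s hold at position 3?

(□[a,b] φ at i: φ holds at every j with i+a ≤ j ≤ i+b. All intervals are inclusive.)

False

Check s at every j in [5,6]:
  j=5: true
  j=6: false
Fails at j=6 → formula fails.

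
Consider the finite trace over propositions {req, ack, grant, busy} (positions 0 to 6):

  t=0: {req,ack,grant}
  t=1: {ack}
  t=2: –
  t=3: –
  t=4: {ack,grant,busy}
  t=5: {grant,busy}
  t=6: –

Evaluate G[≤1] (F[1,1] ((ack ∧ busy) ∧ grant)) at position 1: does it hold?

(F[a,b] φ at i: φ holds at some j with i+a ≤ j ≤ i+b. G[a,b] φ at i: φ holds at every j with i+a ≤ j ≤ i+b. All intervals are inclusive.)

Check F[1,1] ((ack ∧ busy) ∧ grant) at every j in [1,2]:
  j=1: fails (none in [2,2])
  j=2: fails (none in [3,3])
Fails at j=1 → formula fails.

Does not hold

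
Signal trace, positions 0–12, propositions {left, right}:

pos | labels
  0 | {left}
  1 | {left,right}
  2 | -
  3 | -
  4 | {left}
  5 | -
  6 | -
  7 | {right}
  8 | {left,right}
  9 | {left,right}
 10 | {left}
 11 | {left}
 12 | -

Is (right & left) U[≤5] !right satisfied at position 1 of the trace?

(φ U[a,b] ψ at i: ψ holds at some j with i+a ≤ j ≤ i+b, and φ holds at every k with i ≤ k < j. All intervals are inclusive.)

Holds

Need some j in [1,6] with !right, and (right & left) at every k in [1,j-1].
  j=1: !right false.
  j=2: !right holds; (right & left) holds at every k in [1,1] → satisfied.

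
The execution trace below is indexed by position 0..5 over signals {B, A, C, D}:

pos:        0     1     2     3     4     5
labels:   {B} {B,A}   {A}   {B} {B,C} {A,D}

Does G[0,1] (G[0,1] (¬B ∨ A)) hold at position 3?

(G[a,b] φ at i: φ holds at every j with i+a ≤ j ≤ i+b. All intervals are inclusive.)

Check G[0,1] (¬B ∨ A) at every j in [3,4]:
  j=3: fails at 3
  j=4: fails at 4
Fails at j=3 → formula fails.

No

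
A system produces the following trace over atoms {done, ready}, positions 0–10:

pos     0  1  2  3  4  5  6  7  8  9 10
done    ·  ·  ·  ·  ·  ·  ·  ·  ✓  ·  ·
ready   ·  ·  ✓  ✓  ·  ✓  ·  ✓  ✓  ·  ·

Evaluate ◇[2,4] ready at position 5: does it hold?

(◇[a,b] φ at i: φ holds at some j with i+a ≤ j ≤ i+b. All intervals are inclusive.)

Yes

Check ready at each j in [7,9]:
  j=7: true
  j=8: true
  j=9: false
Found at j=7 → formula holds.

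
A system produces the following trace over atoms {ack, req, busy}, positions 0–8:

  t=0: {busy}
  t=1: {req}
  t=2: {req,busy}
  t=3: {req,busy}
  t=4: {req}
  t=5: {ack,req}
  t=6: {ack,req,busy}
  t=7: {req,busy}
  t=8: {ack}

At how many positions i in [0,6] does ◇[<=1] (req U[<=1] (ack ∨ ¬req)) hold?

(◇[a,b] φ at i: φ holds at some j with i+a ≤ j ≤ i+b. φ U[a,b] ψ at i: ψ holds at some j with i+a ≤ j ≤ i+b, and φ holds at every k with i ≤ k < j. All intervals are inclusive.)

5

Evaluate at each i in [0,6]:
  i=0: ✓ (witness j=0)
  i=1: ✗ (none in [1,2])
  i=2: ✗ (none in [2,3])
  i=3: ✓ (witness j=4)
  i=4: ✓ (witness j=4)
  i=5: ✓ (witness j=5)
  i=6: ✓ (witness j=6)
Positions where it holds: {0, 3, 4, 5, 6} → 5.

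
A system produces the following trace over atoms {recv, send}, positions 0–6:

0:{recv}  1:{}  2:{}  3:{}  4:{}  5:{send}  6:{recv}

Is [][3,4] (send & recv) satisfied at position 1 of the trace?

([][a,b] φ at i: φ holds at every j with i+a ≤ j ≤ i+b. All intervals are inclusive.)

Check (send & recv) at every j in [4,5]:
  j=4: false
  j=5: false
Fails at j=4 → formula fails.

No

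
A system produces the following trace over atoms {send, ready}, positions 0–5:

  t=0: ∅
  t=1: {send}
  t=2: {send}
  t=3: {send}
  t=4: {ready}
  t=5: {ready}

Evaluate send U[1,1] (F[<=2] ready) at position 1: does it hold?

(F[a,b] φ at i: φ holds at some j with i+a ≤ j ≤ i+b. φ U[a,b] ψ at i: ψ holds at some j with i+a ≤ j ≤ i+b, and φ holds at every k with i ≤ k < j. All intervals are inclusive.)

True

Need some j in [2,2] with F[<=2] ready, and send at every k in [1,j-1].
  j=2: F[<=2] ready holds; send holds at every k in [1,1] → satisfied.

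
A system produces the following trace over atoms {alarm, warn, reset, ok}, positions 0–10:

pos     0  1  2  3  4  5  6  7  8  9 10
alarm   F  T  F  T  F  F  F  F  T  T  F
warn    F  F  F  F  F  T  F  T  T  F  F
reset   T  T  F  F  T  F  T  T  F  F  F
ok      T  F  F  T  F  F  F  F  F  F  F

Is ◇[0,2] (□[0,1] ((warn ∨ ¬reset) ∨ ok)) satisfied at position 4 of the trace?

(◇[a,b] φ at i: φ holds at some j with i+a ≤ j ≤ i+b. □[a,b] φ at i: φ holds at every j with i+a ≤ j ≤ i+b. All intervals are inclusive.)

No

Check □[0,1] ((warn ∨ ¬reset) ∨ ok) at each j in [4,6]:
  j=4: fails at 4
  j=5: fails at 6
  j=6: fails at 6
No position in the window satisfies it → formula fails.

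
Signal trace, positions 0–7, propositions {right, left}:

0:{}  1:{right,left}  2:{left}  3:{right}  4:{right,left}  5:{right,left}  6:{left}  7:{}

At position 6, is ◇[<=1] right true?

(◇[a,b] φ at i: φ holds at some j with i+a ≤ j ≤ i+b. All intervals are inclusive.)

No

Check right at each j in [6,7]:
  j=6: false
  j=7: false
No position in the window satisfies it → formula fails.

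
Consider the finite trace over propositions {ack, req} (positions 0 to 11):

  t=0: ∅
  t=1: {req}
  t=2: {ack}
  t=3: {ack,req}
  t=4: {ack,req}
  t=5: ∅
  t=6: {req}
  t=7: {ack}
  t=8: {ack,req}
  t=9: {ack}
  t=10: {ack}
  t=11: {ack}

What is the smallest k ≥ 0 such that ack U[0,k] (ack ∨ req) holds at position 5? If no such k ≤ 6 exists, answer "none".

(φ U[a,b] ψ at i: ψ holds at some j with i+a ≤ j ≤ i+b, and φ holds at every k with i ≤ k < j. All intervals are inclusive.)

none

Need earliest j ≥ 5 with (ack ∨ req), and ack at every k in [5,j-1].
  j=5: rhs fails.
  j=6: rhs holds but lhs fails at k=5.
  j=7: rhs holds but lhs fails at k=5.
  j=8: rhs holds but lhs fails at k=5.
  j=9: rhs holds but lhs fails at k=5.
  j=10: rhs holds but lhs fails at k=5.
  j=11: rhs holds but lhs fails at k=5.
No witness within the range → none.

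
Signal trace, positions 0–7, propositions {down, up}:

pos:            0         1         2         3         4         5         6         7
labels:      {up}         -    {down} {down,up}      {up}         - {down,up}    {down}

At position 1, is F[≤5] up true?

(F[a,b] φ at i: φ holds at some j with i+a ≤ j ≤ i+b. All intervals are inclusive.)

Holds

Check up at each j in [1,6]:
  j=1: false
  j=2: false
  j=3: true
  j=4: true
  j=5: false
  j=6: true
Found at j=3 → formula holds.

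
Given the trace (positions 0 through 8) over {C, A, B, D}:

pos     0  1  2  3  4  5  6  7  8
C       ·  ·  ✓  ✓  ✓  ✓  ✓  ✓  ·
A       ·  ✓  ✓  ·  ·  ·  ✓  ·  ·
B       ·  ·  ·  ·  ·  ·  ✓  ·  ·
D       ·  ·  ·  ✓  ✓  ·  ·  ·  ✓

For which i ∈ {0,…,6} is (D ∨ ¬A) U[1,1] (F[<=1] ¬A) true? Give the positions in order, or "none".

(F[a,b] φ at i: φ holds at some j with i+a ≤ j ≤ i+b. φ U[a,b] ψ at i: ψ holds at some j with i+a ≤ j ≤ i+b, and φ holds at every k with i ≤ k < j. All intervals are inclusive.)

Evaluate at each i in [0,6]:
  i=0: ✗ (no rhs in [1,1])
  i=1: ✗ (lhs fails at k=1 before rhs at j=2)
  i=2: ✗ (lhs fails at k=2 before rhs at j=3)
  i=3: ✓ (rhs at j=4; lhs holds on [3,3])
  i=4: ✓ (rhs at j=5; lhs holds on [4,4])
  i=5: ✓ (rhs at j=6; lhs holds on [5,5])
  i=6: ✗ (lhs fails at k=6 before rhs at j=7)

3, 4, 5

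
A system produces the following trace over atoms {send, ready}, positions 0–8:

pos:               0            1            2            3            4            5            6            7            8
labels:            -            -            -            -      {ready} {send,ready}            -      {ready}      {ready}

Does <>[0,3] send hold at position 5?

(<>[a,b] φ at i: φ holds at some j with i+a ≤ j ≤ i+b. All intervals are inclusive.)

Holds

Check send at each j in [5,8]:
  j=5: true
  j=6: false
  j=7: false
  j=8: false
Found at j=5 → formula holds.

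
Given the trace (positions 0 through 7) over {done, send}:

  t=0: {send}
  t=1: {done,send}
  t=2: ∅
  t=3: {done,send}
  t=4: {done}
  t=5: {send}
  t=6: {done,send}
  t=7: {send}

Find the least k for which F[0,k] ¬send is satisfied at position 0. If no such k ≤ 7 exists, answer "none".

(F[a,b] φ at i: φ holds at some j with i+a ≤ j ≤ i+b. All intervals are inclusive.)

2

Scan j = 0,1,… for ¬send:
  j=0: fails
  j=1: fails
  j=2: holds
First hit at j=2, so smallest k = 2-0 = 2.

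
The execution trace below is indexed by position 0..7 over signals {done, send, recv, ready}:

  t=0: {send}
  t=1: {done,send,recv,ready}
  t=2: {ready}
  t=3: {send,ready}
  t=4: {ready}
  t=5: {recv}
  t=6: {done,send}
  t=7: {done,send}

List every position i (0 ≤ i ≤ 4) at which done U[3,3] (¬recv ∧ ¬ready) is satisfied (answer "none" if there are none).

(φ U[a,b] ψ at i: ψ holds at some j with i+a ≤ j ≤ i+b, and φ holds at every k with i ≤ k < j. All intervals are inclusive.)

none

Evaluate at each i in [0,4]:
  i=0: ✗ (no rhs in [3,3])
  i=1: ✗ (no rhs in [4,4])
  i=2: ✗ (no rhs in [5,5])
  i=3: ✗ (lhs fails at k=3 before rhs at j=6)
  i=4: ✗ (lhs fails at k=4 before rhs at j=7)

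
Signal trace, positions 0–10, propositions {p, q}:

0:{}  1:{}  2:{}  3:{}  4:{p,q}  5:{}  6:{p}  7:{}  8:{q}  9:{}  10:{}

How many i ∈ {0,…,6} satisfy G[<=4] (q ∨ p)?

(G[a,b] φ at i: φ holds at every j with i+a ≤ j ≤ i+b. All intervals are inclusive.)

0

Evaluate at each i in [0,6]:
  i=0: ✗ (fails at j=0)
  i=1: ✗ (fails at j=1)
  i=2: ✗ (fails at j=2)
  i=3: ✗ (fails at j=3)
  i=4: ✗ (fails at j=5)
  i=5: ✗ (fails at j=5)
  i=6: ✗ (fails at j=7)
Positions where it holds: {} → 0.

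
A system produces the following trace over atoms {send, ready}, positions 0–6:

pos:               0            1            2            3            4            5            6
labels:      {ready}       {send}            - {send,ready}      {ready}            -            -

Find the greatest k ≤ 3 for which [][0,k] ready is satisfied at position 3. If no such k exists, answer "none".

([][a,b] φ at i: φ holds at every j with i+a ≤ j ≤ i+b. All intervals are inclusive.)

1

ready must hold from j=3 onward; find where it first fails.
  j=3: holds
  j=4: holds
  j=5: fails
Holds on [3,4], so largest k = 1.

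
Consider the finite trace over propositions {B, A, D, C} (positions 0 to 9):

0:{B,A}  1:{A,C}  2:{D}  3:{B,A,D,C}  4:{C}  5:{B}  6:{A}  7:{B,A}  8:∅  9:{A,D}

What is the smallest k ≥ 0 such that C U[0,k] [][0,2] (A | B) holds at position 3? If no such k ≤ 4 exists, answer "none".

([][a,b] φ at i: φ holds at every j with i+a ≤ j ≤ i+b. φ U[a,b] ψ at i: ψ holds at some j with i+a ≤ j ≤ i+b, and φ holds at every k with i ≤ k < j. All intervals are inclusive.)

Need earliest j ≥ 3 with [][0,2] (A | B), and C at every k in [3,j-1].
  j=3: rhs fails.
  j=4: rhs fails.
  j=5: rhs holds; lhs holds on [3,4]. k = 2.

2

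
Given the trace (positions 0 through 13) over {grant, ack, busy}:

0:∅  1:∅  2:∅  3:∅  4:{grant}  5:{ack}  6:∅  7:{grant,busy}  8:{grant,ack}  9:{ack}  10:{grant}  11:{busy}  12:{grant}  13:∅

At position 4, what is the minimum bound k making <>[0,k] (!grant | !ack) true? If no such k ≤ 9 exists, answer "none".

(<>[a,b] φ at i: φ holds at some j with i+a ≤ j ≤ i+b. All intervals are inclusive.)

0

Scan j = 4,5,… for (!grant | !ack):
  j=4: holds
First hit at j=4, so smallest k = 4-4 = 0.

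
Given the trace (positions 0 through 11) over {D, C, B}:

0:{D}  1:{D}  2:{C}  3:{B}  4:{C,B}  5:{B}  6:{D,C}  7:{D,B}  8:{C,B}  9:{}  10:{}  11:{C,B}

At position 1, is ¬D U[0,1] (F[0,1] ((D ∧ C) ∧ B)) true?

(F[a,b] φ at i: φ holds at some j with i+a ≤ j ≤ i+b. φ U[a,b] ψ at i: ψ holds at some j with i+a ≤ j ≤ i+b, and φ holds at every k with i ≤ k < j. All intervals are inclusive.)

False

Need some j in [1,2] with F[0,1] ((D ∧ C) ∧ B), and ¬D at every k in [1,j-1].
  j=1: F[0,1] ((D ∧ C) ∧ B) — fails (none in [1,2]).
  j=2: F[0,1] ((D ∧ C) ∧ B) — fails (none in [2,3]).
No j in the window works → until fails.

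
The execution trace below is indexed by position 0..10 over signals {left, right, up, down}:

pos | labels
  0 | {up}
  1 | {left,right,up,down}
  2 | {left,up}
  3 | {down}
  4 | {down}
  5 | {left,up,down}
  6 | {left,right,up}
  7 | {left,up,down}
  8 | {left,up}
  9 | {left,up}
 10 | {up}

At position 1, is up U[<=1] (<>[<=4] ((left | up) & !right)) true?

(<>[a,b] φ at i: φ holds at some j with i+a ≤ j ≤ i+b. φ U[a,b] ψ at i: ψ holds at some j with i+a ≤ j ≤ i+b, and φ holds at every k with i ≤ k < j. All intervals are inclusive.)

Need some j in [1,2] with <>[<=4] ((left | up) & !right), and up at every k in [1,j-1].
  j=1: <>[<=4] ((left | up) & !right) holds; no prefix to check → satisfied.

Yes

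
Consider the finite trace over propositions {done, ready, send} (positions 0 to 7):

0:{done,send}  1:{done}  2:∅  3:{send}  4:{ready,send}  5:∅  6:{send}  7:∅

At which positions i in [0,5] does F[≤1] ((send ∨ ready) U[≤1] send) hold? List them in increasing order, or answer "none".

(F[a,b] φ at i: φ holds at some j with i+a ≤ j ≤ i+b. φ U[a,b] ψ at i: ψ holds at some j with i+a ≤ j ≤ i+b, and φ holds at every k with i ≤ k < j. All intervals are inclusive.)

0, 2, 3, 4, 5

Evaluate at each i in [0,5]:
  i=0: ✓ (witness j=0)
  i=1: ✗ (none in [1,2])
  i=2: ✓ (witness j=3)
  i=3: ✓ (witness j=3)
  i=4: ✓ (witness j=4)
  i=5: ✓ (witness j=6)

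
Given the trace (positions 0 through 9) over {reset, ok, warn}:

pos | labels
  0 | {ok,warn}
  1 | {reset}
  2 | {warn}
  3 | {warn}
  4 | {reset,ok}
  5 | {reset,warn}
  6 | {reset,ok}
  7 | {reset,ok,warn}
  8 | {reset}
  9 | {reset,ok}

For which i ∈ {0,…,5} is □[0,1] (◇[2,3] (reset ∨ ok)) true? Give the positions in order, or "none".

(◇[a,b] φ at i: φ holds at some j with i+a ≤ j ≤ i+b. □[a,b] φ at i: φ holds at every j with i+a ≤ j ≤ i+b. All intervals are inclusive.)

1, 2, 3, 4, 5

Evaluate at each i in [0,5]:
  i=0: ✗ (fails at j=0)
  i=1: ✓ (all of [1,2])
  i=2: ✓ (all of [2,3])
  i=3: ✓ (all of [3,4])
  i=4: ✓ (all of [4,5])
  i=5: ✓ (all of [5,6])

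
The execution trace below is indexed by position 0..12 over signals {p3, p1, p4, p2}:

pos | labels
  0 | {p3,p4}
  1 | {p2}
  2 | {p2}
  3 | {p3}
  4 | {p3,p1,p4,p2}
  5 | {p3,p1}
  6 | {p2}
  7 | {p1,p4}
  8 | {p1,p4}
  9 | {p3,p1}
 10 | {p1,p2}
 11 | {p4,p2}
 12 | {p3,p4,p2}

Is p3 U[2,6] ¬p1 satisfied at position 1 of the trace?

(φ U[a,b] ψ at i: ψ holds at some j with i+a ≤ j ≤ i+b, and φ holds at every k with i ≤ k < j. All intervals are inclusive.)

No

Need some j in [3,7] with ¬p1, and p3 at every k in [1,j-1].
  j=3: ¬p1 holds, but p3 fails at k=1 → not this j.
  j=4: ¬p1 false.
  j=5: ¬p1 false.
  j=6: ¬p1 holds, but p3 fails at k=1 → not this j.
  j=7: ¬p1 false.
No j in the window works → until fails.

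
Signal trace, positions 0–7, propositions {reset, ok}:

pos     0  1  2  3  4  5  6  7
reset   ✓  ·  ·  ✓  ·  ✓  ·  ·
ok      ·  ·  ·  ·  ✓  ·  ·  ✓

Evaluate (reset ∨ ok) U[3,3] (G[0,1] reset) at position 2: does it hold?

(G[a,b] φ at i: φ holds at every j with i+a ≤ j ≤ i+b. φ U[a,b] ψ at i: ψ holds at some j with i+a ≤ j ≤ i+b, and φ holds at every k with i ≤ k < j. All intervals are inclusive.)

False

Need some j in [5,5] with G[0,1] reset, and (reset ∨ ok) at every k in [2,j-1].
  j=5: G[0,1] reset — fails at 6.
No j in the window works → until fails.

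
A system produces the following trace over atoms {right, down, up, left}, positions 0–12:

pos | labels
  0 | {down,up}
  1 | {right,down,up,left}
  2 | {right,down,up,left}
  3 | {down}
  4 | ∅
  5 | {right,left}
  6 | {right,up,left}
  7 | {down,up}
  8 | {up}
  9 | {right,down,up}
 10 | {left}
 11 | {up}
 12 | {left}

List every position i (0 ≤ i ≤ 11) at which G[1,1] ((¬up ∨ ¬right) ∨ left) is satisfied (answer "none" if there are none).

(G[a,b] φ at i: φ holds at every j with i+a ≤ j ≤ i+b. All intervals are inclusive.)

0, 1, 2, 3, 4, 5, 6, 7, 9, 10, 11

Evaluate at each i in [0,11]:
  i=0: ✓ (all of [1,1])
  i=1: ✓ (all of [2,2])
  i=2: ✓ (all of [3,3])
  i=3: ✓ (all of [4,4])
  i=4: ✓ (all of [5,5])
  i=5: ✓ (all of [6,6])
  i=6: ✓ (all of [7,7])
  i=7: ✓ (all of [8,8])
  i=8: ✗ (fails at j=9)
  i=9: ✓ (all of [10,10])
  i=10: ✓ (all of [11,11])
  i=11: ✓ (all of [12,12])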